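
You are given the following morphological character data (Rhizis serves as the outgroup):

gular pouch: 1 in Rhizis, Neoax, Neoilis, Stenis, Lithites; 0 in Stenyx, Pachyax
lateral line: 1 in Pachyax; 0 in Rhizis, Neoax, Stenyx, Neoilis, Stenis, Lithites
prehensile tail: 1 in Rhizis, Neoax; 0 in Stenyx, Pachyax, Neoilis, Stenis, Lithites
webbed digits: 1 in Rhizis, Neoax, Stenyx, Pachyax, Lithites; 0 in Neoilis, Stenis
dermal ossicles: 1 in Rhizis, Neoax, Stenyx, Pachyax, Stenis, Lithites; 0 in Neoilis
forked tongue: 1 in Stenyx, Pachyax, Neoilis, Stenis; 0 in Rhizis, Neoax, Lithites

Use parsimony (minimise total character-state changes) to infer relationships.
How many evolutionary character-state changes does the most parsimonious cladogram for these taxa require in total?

Character polarity is set by the outgroup: the derived state is whichever differs from the outgroup's state, so for gular pouch, prehensile tail, webbed digits, dermal ossicles the derived state is '0', and for the remaining characters it is '1'.
gular pouch (derived state '0') is shared by Pachyax and Stenyx — a synapomorphy uniting that clade.
lateral line: derived state '1' in Pachyax only — an autapomorphy, so it tells us nothing about relationships among taxa.
prehensile tail: derived state '0' in Lithites, Neoilis, Pachyax, Stenis, and Stenyx only — synapomorphy for {Lithites, Neoilis, Pachyax, Stenis, Stenyx}.
webbed digits (derived state '0') is shared by Neoilis and Stenis — a synapomorphy uniting that clade.
dermal ossicles: derived state '0' in Neoilis only — an autapomorphy, so it tells us nothing about relationships among taxa.
forked tongue: derived state '1' in Neoilis, Pachyax, Stenis, and Stenyx only — synapomorphy for {Neoilis, Pachyax, Stenis, Stenyx}.
Most parsimonious ingroup topology: (Neoax,(((Stenyx,Pachyax),(Neoilis,Stenis)),Lithites)).
Changes per character on this tree: gular pouch: 1; lateral line: 1; prehensile tail: 1; webbed digits: 1; dermal ossicles: 1; forked tongue: 1.
Total = 6.

6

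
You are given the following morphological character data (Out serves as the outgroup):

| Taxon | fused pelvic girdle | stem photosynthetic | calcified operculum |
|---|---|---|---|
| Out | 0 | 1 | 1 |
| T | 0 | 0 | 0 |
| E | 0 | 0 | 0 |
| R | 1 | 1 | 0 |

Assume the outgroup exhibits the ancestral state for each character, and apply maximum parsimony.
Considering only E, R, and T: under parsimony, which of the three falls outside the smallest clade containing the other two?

Character polarity is set by the outgroup: the derived state is whichever differs from the outgroup's state, so for stem photosynthetic, calcified operculum the derived state is '0', and for the remaining characters it is '1'.
fused pelvic girdle: derived state '1' in R only — an autapomorphy, so it tells us nothing about relationships among taxa.
Only E and T show the derived state '0' for stem photosynthetic, supporting them as a clade.
All ingroup taxa share the derived state '0' for calcified operculum; it defines the ingroup but does not resolve relationships within it.
Most parsimonious ingroup topology: ((T,E),R).
E and T share a more recent common ancestor with each other than either does with R, so R is the least closely related of the three.

R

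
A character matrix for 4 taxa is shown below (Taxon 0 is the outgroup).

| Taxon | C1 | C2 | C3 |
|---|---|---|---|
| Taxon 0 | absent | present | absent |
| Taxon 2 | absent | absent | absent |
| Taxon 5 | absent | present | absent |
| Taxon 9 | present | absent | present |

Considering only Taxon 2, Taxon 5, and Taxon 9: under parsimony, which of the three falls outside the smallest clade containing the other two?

Character polarity is set by the outgroup: the derived state is whichever differs from the outgroup's state, so for C2 the derived state is 'absent', and for the remaining characters it is 'present'.
C1 (derived state 'present') is unique to Taxon 9 (autapomorphy; uninformative for grouping).
C2: derived state 'absent' in Taxon 2 and Taxon 9 only — synapomorphy for {Taxon 2, Taxon 9}.
C3 (derived state 'present') is unique to Taxon 9 (autapomorphy; uninformative for grouping).
Most parsimonious ingroup topology: ((Taxon 9,Taxon 2),Taxon 5).
Taxon 2 and Taxon 9 share a more recent common ancestor with each other than either does with Taxon 5, so Taxon 5 is the least closely related of the three.

Taxon 5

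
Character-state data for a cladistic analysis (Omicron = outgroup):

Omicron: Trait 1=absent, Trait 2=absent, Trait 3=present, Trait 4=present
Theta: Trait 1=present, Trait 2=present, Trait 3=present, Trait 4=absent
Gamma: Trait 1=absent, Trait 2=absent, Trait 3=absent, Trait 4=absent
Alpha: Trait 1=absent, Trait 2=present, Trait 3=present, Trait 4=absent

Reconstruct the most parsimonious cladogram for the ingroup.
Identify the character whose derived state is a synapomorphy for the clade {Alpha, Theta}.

Character polarity is set by the outgroup: the derived state is whichever differs from the outgroup's state, so for Trait 3, Trait 4 the derived state is 'absent', and for the remaining characters it is 'present'.
Trait 1 (derived state 'present') is unique to Theta (autapomorphy; uninformative for grouping).
Trait 2 (derived state 'present') is shared by Alpha and Theta — a synapomorphy uniting that clade.
Trait 3: derived state 'absent' in Gamma only — an autapomorphy, so it tells us nothing about relationships among taxa.
All ingroup taxa share the derived state 'absent' for Trait 4; it defines the ingroup but does not resolve relationships within it.
Most parsimonious ingroup topology: ((Theta,Alpha),Gamma).
The clade {Alpha, Theta} is supported by Trait 2: its derived state 'present' occurs in exactly those taxa and in no other taxon (including the outgroup).

Trait 2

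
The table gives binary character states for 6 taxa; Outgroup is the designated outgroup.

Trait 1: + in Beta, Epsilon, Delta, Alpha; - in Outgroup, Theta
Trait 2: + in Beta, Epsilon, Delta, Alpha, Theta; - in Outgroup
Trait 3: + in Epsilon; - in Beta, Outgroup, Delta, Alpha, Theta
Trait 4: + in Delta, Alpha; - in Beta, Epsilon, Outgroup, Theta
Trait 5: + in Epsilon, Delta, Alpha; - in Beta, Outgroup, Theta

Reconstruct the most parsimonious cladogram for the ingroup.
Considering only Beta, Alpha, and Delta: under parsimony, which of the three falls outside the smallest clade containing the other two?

Beta

The outgroup has state '-' for every character, so '+' is the derived state throughout.
Only Alpha, Beta, Delta, and Epsilon show the derived state '+' for Trait 1, supporting them as a clade.
All ingroup taxa share the derived state '+' for Trait 2; it defines the ingroup but does not resolve relationships within it.
Trait 3: derived state '+' in Epsilon only — an autapomorphy, so it tells us nothing about relationships among taxa.
Only Alpha and Delta show the derived state '+' for Trait 4, supporting them as a clade.
Trait 5: derived state '+' in Alpha, Delta, and Epsilon only — synapomorphy for {Alpha, Delta, Epsilon}.
Most parsimonious ingroup topology: (Theta,(((Alpha,Delta),Epsilon),Beta)).
Delta and Alpha share a more recent common ancestor with each other than either does with Beta, so Beta is the least closely related of the three.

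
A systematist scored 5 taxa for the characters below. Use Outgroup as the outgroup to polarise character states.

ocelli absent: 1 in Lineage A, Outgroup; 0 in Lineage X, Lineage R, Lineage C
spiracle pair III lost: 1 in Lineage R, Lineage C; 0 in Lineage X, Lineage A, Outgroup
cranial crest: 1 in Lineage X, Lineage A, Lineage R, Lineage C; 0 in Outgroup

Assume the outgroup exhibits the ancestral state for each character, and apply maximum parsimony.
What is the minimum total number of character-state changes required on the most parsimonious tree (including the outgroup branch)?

Character polarity is set by the outgroup: the derived state is whichever differs from the outgroup's state, so for ocelli absent the derived state is '0', and for the remaining characters it is '1'.
Only Lineage C, Lineage R, and Lineage X show the derived state '0' for ocelli absent, supporting them as a clade.
spiracle pair III lost (derived state '1') is shared by Lineage C and Lineage R — a synapomorphy uniting that clade.
cranial crest (derived state '1') is shared by all ingroup taxa — unites the whole ingroup.
Most parsimonious ingroup topology: (Lineage A,((Lineage R,Lineage C),Lineage X)).
Changes per character on this tree: ocelli absent: 1; spiracle pair III lost: 1; cranial crest: 1.
Total = 3.

3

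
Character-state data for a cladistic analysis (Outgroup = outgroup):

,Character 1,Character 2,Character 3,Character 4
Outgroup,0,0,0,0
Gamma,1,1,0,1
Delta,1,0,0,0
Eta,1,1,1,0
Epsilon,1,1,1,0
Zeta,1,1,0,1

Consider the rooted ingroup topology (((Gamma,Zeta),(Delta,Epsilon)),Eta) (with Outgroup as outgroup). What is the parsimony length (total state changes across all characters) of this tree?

6

Map each character onto (((Gamma,Zeta),(Delta,Epsilon)),Eta) (rooted by Outgroup) and count the minimum state changes it requires (Fitch parsimony):
Character 1: 1; Character 2: 2; Character 3: 2; Character 4: 1.
Total tree length = 6.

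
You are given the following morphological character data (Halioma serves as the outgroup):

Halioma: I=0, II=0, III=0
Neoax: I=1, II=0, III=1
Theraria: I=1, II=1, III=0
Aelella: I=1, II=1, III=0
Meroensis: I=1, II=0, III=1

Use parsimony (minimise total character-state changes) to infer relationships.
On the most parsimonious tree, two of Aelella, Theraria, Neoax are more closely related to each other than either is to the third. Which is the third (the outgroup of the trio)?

The outgroup has state '0' for every character, so '1' is the derived state throughout.
I (derived state '1') is shared by all ingroup taxa — unites the whole ingroup.
II: derived state '1' in Aelella and Theraria only — synapomorphy for {Aelella, Theraria}.
Only Meroensis and Neoax show the derived state '1' for III, supporting them as a clade.
Most parsimonious ingroup topology: ((Neoax,Meroensis),(Theraria,Aelella)).
Aelella and Theraria share a more recent common ancestor with each other than either does with Neoax, so Neoax is the least closely related of the three.

Neoax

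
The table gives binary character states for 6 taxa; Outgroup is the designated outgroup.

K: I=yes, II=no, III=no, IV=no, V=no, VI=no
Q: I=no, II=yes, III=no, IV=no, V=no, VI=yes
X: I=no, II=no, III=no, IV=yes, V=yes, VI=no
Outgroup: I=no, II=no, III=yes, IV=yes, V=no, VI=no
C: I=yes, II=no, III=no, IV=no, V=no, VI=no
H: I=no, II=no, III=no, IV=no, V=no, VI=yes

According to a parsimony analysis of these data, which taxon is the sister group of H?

Character polarity is set by the outgroup: the derived state is whichever differs from the outgroup's state, so for III, IV the derived state is 'no', and for the remaining characters it is 'yes'.
I: derived state 'yes' in C and K only — synapomorphy for {C, K}.
II (derived state 'yes') is unique to Q (autapomorphy; uninformative for grouping).
III (derived state 'no') is shared by all ingroup taxa — unites the whole ingroup.
IV: derived state 'no' in C, H, K, and Q only — synapomorphy for {C, H, K, Q}.
V (derived state 'yes') is unique to X (autapomorphy; uninformative for grouping).
Only H and Q show the derived state 'yes' for VI, supporting them as a clade.
Most parsimonious ingroup topology: (X,((C,K),(H,Q))).
H and Q form a cherry on this tree, so they are sister taxa.

Q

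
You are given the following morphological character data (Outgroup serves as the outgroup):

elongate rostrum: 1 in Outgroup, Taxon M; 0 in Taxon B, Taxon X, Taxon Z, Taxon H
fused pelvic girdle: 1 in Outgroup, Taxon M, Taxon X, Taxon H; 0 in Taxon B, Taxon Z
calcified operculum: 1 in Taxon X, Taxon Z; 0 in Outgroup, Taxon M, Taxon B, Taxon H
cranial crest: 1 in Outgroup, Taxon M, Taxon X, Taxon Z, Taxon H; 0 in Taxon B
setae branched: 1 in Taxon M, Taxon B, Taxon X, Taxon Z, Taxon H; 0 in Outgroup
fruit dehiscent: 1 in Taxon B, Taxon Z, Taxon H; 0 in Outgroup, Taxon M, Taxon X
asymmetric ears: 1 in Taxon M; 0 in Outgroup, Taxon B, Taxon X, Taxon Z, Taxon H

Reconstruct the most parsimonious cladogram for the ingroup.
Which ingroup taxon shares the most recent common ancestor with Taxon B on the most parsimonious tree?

Taxon Z

Character polarity is set by the outgroup: the derived state is whichever differs from the outgroup's state, so for elongate rostrum, fused pelvic girdle, cranial crest the derived state is '0', and for the remaining characters it is '1'.
elongate rostrum: derived state '0' in Taxon B, Taxon H, Taxon X, and Taxon Z only — synapomorphy for {Taxon B, Taxon H, Taxon X, Taxon Z}.
fused pelvic girdle (derived state '0') is shared by Taxon B and Taxon Z — a synapomorphy uniting that clade.
calcified operculum groups Taxon X and Taxon Z, which is incompatible with the clades supported by the remaining characters; treating it as convergent (homoplasy) costs fewer steps than any alternative tree.
cranial crest (derived state '0') is unique to Taxon B (autapomorphy; uninformative for grouping).
setae branched (derived state '1') is shared by all ingroup taxa — unites the whole ingroup.
fruit dehiscent (derived state '1') is shared by Taxon B, Taxon H, and Taxon Z — a synapomorphy uniting that clade.
asymmetric ears (derived state '1') is unique to Taxon M (autapomorphy; uninformative for grouping).
Most parsimonious ingroup topology: (Taxon M,(((Taxon B,Taxon Z),Taxon H),Taxon X)).
Taxon B and Taxon Z form a cherry on this tree, so they are sister taxa.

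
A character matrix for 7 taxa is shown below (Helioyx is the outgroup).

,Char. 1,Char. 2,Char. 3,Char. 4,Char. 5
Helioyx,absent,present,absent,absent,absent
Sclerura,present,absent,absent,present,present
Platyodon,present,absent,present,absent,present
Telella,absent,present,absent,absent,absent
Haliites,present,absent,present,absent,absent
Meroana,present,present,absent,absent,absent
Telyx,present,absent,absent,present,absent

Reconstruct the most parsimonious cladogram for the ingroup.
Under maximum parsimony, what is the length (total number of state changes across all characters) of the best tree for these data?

Character polarity is set by the outgroup: the derived state is whichever differs from the outgroup's state, so for Char. 2 the derived state is 'absent', and for the remaining characters it is 'present'.
Only Haliites, Meroana, Platyodon, Sclerura, and Telyx show the derived state 'present' for Char. 1, supporting them as a clade.
Char. 2 (derived state 'absent') is shared by Haliites, Platyodon, Sclerura, and Telyx — a synapomorphy uniting that clade.
Char. 3: derived state 'present' in Haliites and Platyodon only — synapomorphy for {Haliites, Platyodon}.
Char. 4 (derived state 'present') is shared by Sclerura and Telyx — a synapomorphy uniting that clade.
Char. 5 groups Platyodon and Sclerura, which is incompatible with the clades supported by the remaining characters; treating it as convergent (homoplasy) costs fewer steps than any alternative tree.
Most parsimonious ingroup topology: ((((Sclerura,Telyx),(Platyodon,Haliites)),Meroana),Telella).
Changes per character on this tree: Char. 1: 1; Char. 2: 1; Char. 3: 1; Char. 4: 1; Char. 5: 2.
Total = 6.

6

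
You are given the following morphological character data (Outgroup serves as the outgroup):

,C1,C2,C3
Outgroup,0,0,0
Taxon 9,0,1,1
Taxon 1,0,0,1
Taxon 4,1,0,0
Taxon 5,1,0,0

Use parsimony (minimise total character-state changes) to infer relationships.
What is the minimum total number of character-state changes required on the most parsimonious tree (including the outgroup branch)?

The outgroup has state '0' for every character, so '1' is the derived state throughout.
C1 (derived state '1') is shared by Taxon 4 and Taxon 5 — a synapomorphy uniting that clade.
C2 (derived state '1') is unique to Taxon 9 (autapomorphy; uninformative for grouping).
Only Taxon 1 and Taxon 9 show the derived state '1' for C3, supporting them as a clade.
Most parsimonious ingroup topology: ((Taxon 9,Taxon 1),(Taxon 4,Taxon 5)).
Changes per character on this tree: C1: 1; C2: 1; C3: 1.
Total = 3.

3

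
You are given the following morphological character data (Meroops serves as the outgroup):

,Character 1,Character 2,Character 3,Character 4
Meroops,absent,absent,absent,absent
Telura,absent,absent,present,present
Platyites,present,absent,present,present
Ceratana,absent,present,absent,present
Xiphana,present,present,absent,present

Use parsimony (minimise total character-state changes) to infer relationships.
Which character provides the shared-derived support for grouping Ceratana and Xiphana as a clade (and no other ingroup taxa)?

Character 2

The outgroup has state 'absent' for every character, so 'present' is the derived state throughout.
Character 1 (state 'present') occurs in Platyites and Xiphana but conflicts with the nesting implied by the other characters — most parsimoniously interpreted as homoplasy.
Only Ceratana and Xiphana show the derived state 'present' for Character 2, supporting them as a clade.
Character 3 (derived state 'present') is shared by Platyites and Telura — a synapomorphy uniting that clade.
Character 4 (derived state 'present') is shared by all ingroup taxa — unites the whole ingroup.
Most parsimonious ingroup topology: ((Telura,Platyites),(Ceratana,Xiphana)).
The clade {Ceratana, Xiphana} is supported by Character 2: its derived state 'present' occurs in exactly those taxa and in no other taxon (including the outgroup).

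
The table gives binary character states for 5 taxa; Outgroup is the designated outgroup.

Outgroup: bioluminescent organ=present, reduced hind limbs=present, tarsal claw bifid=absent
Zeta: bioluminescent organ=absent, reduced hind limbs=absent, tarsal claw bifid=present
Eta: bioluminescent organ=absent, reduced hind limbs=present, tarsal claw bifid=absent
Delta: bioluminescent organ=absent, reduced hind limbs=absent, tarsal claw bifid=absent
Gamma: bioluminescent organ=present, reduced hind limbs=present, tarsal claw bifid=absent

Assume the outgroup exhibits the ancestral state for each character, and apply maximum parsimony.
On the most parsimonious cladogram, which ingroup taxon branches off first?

Gamma

Character polarity is set by the outgroup: the derived state is whichever differs from the outgroup's state, so for bioluminescent organ, reduced hind limbs the derived state is 'absent', and for the remaining characters it is 'present'.
bioluminescent organ (derived state 'absent') is shared by Delta, Eta, and Zeta — a synapomorphy uniting that clade.
reduced hind limbs (derived state 'absent') is shared by Delta and Zeta — a synapomorphy uniting that clade.
tarsal claw bifid: derived state 'present' in Zeta only — an autapomorphy, so it tells us nothing about relationships among taxa.
Most parsimonious ingroup topology: (((Zeta,Delta),Eta),Gamma).
Gamma is sister to the clade containing all other ingroup taxa, so it is the earliest-diverging (most basal) ingroup lineage.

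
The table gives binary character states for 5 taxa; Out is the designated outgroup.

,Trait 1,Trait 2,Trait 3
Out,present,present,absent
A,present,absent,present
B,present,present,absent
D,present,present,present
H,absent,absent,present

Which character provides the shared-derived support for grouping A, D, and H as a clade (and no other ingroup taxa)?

Trait 3

Character polarity is set by the outgroup: the derived state is whichever differs from the outgroup's state, so for Trait 1, Trait 2 the derived state is 'absent', and for the remaining characters it is 'present'.
Trait 1: derived state 'absent' in H only — an autapomorphy, so it tells us nothing about relationships among taxa.
Trait 2: derived state 'absent' in A and H only — synapomorphy for {A, H}.
Trait 3 (derived state 'present') is shared by A, D, and H — a synapomorphy uniting that clade.
Most parsimonious ingroup topology: ((D,(A,H)),B).
The clade {A, D, H} is supported by Trait 3: its derived state 'present' occurs in exactly those taxa and in no other taxon (including the outgroup).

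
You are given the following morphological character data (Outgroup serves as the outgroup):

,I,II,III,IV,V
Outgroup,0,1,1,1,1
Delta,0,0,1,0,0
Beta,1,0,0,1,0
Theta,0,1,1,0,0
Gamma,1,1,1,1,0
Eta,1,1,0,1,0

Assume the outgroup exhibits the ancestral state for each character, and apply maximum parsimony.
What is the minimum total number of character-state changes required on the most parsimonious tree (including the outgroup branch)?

6

Character polarity is set by the outgroup: the derived state is whichever differs from the outgroup's state, so for II, III, IV, V the derived state is '0', and for the remaining characters it is '1'.
I (derived state '1') is shared by Beta, Eta, and Gamma — a synapomorphy uniting that clade.
II groups Beta and Delta, which is incompatible with the clades supported by the remaining characters; treating it as convergent (homoplasy) costs fewer steps than any alternative tree.
Only Beta and Eta show the derived state '0' for III, supporting them as a clade.
IV (derived state '0') is shared by Delta and Theta — a synapomorphy uniting that clade.
All ingroup taxa share the derived state '0' for V; it defines the ingroup but does not resolve relationships within it.
Most parsimonious ingroup topology: ((Delta,Theta),((Beta,Eta),Gamma)).
Changes per character on this tree: I: 1; II: 2; III: 1; IV: 1; V: 1.
Total = 6.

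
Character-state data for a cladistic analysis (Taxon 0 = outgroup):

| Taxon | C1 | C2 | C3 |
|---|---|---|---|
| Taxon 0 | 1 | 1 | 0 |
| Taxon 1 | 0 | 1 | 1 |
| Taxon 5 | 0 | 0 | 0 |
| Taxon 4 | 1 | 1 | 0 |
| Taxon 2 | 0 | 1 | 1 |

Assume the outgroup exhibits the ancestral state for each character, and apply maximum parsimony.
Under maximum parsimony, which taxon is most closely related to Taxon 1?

Taxon 2

Character polarity is set by the outgroup: the derived state is whichever differs from the outgroup's state, so for C1, C2 the derived state is '0', and for the remaining characters it is '1'.
Only Taxon 1, Taxon 2, and Taxon 5 show the derived state '0' for C1, supporting them as a clade.
C2: derived state '0' in Taxon 5 only — an autapomorphy, so it tells us nothing about relationships among taxa.
C3 (derived state '1') is shared by Taxon 1 and Taxon 2 — a synapomorphy uniting that clade.
Most parsimonious ingroup topology: (((Taxon 1,Taxon 2),Taxon 5),Taxon 4).
Taxon 1 and Taxon 2 form a cherry on this tree, so they are sister taxa.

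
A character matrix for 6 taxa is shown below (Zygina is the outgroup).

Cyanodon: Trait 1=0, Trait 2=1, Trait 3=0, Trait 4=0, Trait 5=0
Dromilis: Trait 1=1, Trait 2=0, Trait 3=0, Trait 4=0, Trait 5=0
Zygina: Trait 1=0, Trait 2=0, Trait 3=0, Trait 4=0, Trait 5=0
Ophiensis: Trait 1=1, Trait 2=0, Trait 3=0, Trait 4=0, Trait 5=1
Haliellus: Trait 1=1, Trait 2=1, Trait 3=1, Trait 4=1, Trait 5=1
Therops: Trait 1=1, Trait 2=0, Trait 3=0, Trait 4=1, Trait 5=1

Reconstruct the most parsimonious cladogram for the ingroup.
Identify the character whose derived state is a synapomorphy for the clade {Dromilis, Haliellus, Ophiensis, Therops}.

Trait 1

The outgroup has state '0' for every character, so '1' is the derived state throughout.
Only Dromilis, Haliellus, Ophiensis, and Therops show the derived state '1' for Trait 1, supporting them as a clade.
Trait 2 groups Cyanodon and Haliellus, which is incompatible with the clades supported by the remaining characters; treating it as convergent (homoplasy) costs fewer steps than any alternative tree.
Trait 3: derived state '1' in Haliellus only — an autapomorphy, so it tells us nothing about relationships among taxa.
Trait 4: derived state '1' in Haliellus and Therops only — synapomorphy for {Haliellus, Therops}.
Only Haliellus, Ophiensis, and Therops show the derived state '1' for Trait 5, supporting them as a clade.
Most parsimonious ingroup topology: ((Dromilis,((Therops,Haliellus),Ophiensis)),Cyanodon).
The clade {Dromilis, Haliellus, Ophiensis, Therops} is supported by Trait 1: its derived state '1' occurs in exactly those taxa and in no other taxon (including the outgroup).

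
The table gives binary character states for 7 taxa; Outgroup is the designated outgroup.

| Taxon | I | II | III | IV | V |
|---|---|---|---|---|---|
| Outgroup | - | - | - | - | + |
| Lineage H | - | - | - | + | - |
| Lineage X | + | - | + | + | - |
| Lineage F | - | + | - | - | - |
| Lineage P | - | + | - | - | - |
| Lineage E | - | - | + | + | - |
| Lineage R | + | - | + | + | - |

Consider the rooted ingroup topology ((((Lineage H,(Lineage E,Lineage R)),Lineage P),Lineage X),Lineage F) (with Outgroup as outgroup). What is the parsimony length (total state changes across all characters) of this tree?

Map each character onto ((((Lineage H,(Lineage E,Lineage R)),Lineage P),Lineage X),Lineage F) (rooted by Outgroup) and count the minimum state changes it requires (Fitch parsimony):
I: 2; II: 2; III: 2; IV: 2; V: 1.
Total tree length = 9.

9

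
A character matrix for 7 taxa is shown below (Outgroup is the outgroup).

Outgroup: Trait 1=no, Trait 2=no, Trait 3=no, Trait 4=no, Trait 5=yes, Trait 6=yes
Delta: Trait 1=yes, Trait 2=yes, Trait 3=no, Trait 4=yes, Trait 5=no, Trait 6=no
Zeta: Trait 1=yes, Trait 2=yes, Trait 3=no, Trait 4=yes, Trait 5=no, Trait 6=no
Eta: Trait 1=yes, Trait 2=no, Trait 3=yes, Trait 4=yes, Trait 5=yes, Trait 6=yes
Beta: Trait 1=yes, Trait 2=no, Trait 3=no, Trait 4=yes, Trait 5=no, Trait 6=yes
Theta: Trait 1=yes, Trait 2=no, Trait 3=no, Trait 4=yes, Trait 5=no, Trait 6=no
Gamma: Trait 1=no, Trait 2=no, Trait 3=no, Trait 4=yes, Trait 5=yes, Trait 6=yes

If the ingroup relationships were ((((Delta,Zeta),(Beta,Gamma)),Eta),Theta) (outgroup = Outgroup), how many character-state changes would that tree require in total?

Map each character onto ((((Delta,Zeta),(Beta,Gamma)),Eta),Theta) (rooted by Outgroup) and count the minimum state changes it requires (Fitch parsimony):
Trait 1: 2; Trait 2: 1; Trait 3: 1; Trait 4: 1; Trait 5: 3; Trait 6: 2.
Total tree length = 10.

10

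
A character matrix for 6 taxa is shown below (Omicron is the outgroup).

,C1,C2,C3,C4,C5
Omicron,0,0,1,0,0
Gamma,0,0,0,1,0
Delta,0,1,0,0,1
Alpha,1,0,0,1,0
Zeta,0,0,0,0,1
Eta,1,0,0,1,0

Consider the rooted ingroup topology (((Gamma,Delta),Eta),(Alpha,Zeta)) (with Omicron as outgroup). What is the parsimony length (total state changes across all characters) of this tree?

9

Map each character onto (((Gamma,Delta),Eta),(Alpha,Zeta)) (rooted by Omicron) and count the minimum state changes it requires (Fitch parsimony):
C1: 2; C2: 1; C3: 1; C4: 3; C5: 2.
Total tree length = 9.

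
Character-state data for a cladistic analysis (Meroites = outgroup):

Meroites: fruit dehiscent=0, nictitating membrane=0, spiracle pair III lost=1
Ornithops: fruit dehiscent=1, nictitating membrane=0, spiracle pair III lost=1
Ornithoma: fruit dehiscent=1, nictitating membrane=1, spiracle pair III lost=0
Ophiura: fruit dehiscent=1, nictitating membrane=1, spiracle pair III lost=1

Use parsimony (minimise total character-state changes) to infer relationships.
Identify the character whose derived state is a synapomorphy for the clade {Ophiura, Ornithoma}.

Character polarity is set by the outgroup: the derived state is whichever differs from the outgroup's state, so for spiracle pair III lost the derived state is '0', and for the remaining characters it is '1'.
All ingroup taxa share the derived state '1' for fruit dehiscent; it defines the ingroup but does not resolve relationships within it.
Only Ophiura and Ornithoma show the derived state '1' for nictitating membrane, supporting them as a clade.
spiracle pair III lost: derived state '0' in Ornithoma only — an autapomorphy, so it tells us nothing about relationships among taxa.
Most parsimonious ingroup topology: (Ornithops,(Ornithoma,Ophiura)).
The clade {Ophiura, Ornithoma} is supported by nictitating membrane: its derived state '1' occurs in exactly those taxa and in no other taxon (including the outgroup).

nictitating membrane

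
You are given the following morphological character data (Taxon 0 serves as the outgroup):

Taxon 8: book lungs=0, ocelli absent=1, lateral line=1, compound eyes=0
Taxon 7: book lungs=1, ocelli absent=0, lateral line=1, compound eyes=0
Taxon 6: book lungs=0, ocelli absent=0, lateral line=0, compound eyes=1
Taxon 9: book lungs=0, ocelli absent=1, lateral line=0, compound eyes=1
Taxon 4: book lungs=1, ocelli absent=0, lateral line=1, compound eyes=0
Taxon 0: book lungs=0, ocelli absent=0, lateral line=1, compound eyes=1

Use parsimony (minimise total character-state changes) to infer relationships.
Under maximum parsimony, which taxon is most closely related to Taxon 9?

Character polarity is set by the outgroup: the derived state is whichever differs from the outgroup's state, so for lateral line, compound eyes the derived state is '0', and for the remaining characters it is '1'.
Only Taxon 4 and Taxon 7 show the derived state '1' for book lungs, supporting them as a clade.
ocelli absent (state '1') occurs in Taxon 8 and Taxon 9 but conflicts with the nesting implied by the other characters — most parsimoniously interpreted as homoplasy.
lateral line: derived state '0' in Taxon 6 and Taxon 9 only — synapomorphy for {Taxon 6, Taxon 9}.
Only Taxon 4, Taxon 7, and Taxon 8 show the derived state '0' for compound eyes, supporting them as a clade.
Most parsimonious ingroup topology: ((Taxon 9,Taxon 6),((Taxon 4,Taxon 7),Taxon 8)).
Taxon 9 and Taxon 6 form a cherry on this tree, so they are sister taxa.

Taxon 6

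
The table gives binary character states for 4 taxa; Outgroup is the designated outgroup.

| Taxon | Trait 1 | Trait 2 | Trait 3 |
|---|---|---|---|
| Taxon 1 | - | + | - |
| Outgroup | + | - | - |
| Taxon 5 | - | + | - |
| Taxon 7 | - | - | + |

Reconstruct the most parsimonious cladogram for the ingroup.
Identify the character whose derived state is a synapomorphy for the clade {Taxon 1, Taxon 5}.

Character polarity is set by the outgroup: the derived state is whichever differs from the outgroup's state, so for Trait 1 the derived state is '-', and for the remaining characters it is '+'.
Trait 1 (derived state '-') is shared by all ingroup taxa — unites the whole ingroup.
Trait 2: derived state '+' in Taxon 1 and Taxon 5 only — synapomorphy for {Taxon 1, Taxon 5}.
Trait 3: derived state '+' in Taxon 7 only — an autapomorphy, so it tells us nothing about relationships among taxa.
Most parsimonious ingroup topology: (Taxon 7,(Taxon 5,Taxon 1)).
The clade {Taxon 1, Taxon 5} is supported by Trait 2: its derived state '+' occurs in exactly those taxa and in no other taxon (including the outgroup).

Trait 2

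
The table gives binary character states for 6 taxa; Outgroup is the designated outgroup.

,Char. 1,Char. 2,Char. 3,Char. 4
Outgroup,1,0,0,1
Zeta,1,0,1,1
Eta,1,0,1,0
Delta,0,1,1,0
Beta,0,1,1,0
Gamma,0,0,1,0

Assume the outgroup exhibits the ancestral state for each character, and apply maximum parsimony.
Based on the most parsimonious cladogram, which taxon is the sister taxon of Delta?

Beta

Character polarity is set by the outgroup: the derived state is whichever differs from the outgroup's state, so for Char. 1, Char. 4 the derived state is '0', and for the remaining characters it is '1'.
Char. 1 (derived state '0') is shared by Beta, Delta, and Gamma — a synapomorphy uniting that clade.
Char. 2: derived state '1' in Beta and Delta only — synapomorphy for {Beta, Delta}.
All ingroup taxa share the derived state '1' for Char. 3; it defines the ingroup but does not resolve relationships within it.
Char. 4: derived state '0' in Beta, Delta, Eta, and Gamma only — synapomorphy for {Beta, Delta, Eta, Gamma}.
Most parsimonious ingroup topology: (Zeta,(Eta,((Delta,Beta),Gamma))).
Delta and Beta form a cherry on this tree, so they are sister taxa.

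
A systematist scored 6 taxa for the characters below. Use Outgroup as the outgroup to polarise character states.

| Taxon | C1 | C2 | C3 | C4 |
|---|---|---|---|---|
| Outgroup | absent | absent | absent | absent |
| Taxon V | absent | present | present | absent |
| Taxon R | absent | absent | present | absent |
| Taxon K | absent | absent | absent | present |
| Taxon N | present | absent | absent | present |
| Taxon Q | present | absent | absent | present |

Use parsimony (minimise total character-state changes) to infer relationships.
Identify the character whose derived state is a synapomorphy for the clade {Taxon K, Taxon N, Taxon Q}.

C4

The outgroup has state 'absent' for every character, so 'present' is the derived state throughout.
C1 (derived state 'present') is shared by Taxon N and Taxon Q — a synapomorphy uniting that clade.
C2 (derived state 'present') is unique to Taxon V (autapomorphy; uninformative for grouping).
C3 (derived state 'present') is shared by Taxon R and Taxon V — a synapomorphy uniting that clade.
C4 (derived state 'present') is shared by Taxon K, Taxon N, and Taxon Q — a synapomorphy uniting that clade.
Most parsimonious ingroup topology: ((Taxon V,Taxon R),(Taxon K,(Taxon N,Taxon Q))).
The clade {Taxon K, Taxon N, Taxon Q} is supported by C4: its derived state 'present' occurs in exactly those taxa and in no other taxon (including the outgroup).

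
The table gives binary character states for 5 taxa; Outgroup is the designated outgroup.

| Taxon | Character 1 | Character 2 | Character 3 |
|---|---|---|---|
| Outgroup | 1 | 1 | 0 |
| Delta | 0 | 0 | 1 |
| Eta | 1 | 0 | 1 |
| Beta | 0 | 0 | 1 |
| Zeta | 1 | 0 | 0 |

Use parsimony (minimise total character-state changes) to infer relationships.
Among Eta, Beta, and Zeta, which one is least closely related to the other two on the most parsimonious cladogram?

Character polarity is set by the outgroup: the derived state is whichever differs from the outgroup's state, so for Character 1, Character 2 the derived state is '0', and for the remaining characters it is '1'.
Character 1: derived state '0' in Beta and Delta only — synapomorphy for {Beta, Delta}.
Character 2 (derived state '0') is shared by all ingroup taxa — unites the whole ingroup.
Character 3 (derived state '1') is shared by Beta, Delta, and Eta — a synapomorphy uniting that clade.
Most parsimonious ingroup topology: (((Delta,Beta),Eta),Zeta).
Eta and Beta share a more recent common ancestor with each other than either does with Zeta, so Zeta is the least closely related of the three.

Zeta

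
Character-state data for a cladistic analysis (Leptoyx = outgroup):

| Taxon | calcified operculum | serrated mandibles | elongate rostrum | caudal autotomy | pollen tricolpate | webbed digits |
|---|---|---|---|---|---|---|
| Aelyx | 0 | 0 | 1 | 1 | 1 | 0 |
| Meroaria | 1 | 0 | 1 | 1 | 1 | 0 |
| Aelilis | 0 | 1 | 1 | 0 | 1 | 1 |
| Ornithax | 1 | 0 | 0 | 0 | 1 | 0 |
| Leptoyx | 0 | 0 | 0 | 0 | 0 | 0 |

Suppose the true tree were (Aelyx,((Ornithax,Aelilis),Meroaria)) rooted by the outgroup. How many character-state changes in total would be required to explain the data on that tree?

9

Map each character onto (Aelyx,((Ornithax,Aelilis),Meroaria)) (rooted by Leptoyx) and count the minimum state changes it requires (Fitch parsimony):
calcified operculum: 2; serrated mandibles: 1; elongate rostrum: 2; caudal autotomy: 2; pollen tricolpate: 1; webbed digits: 1.
Total tree length = 9.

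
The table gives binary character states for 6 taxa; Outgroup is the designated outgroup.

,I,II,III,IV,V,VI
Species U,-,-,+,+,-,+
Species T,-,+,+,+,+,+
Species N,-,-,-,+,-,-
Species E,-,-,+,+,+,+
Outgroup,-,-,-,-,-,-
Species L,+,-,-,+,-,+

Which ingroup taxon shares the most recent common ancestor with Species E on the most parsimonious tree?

The outgroup has state '-' for every character, so '+' is the derived state throughout.
I (derived state '+') is unique to Species L (autapomorphy; uninformative for grouping).
II: derived state '+' in Species T only — an autapomorphy, so it tells us nothing about relationships among taxa.
III (derived state '+') is shared by Species E, Species T, and Species U — a synapomorphy uniting that clade.
IV (derived state '+') is shared by all ingroup taxa — unites the whole ingroup.
V (derived state '+') is shared by Species E and Species T — a synapomorphy uniting that clade.
VI (derived state '+') is shared by Species E, Species L, Species T, and Species U — a synapomorphy uniting that clade.
Most parsimonious ingroup topology: ((((Species T,Species E),Species U),Species L),Species N).
Species E and Species T form a cherry on this tree, so they are sister taxa.

Species T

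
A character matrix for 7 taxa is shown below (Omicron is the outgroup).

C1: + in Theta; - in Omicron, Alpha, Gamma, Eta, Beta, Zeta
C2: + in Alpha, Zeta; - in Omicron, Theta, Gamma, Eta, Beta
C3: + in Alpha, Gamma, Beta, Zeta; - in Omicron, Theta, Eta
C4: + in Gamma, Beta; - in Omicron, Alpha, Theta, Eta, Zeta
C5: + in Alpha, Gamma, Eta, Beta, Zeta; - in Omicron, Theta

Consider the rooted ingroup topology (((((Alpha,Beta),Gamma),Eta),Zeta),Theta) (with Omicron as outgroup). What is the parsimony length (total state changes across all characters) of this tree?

Map each character onto (((((Alpha,Beta),Gamma),Eta),Zeta),Theta) (rooted by Omicron) and count the minimum state changes it requires (Fitch parsimony):
C1: 1; C2: 2; C3: 2; C4: 2; C5: 1.
Total tree length = 8.

8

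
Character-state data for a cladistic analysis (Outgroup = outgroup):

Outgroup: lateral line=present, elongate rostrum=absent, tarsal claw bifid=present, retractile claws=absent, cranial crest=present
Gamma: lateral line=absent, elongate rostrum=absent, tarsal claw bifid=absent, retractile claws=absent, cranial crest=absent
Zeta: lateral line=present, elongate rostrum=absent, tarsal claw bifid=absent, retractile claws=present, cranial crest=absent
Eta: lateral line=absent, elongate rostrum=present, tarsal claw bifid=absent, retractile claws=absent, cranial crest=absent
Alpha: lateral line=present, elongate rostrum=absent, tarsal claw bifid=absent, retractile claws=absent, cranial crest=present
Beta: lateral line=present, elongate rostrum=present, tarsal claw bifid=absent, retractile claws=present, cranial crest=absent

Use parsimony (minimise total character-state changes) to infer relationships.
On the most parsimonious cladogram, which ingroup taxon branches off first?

Alpha

Character polarity is set by the outgroup: the derived state is whichever differs from the outgroup's state, so for lateral line, tarsal claw bifid, cranial crest the derived state is 'absent', and for the remaining characters it is 'present'.
Only Eta and Gamma show the derived state 'absent' for lateral line, supporting them as a clade.
elongate rostrum groups Beta and Eta, which is incompatible with the clades supported by the remaining characters; treating it as convergent (homoplasy) costs fewer steps than any alternative tree.
tarsal claw bifid (derived state 'absent') is shared by all ingroup taxa — unites the whole ingroup.
Only Beta and Zeta show the derived state 'present' for retractile claws, supporting them as a clade.
cranial crest (derived state 'absent') is shared by Beta, Eta, Gamma, and Zeta — a synapomorphy uniting that clade.
Most parsimonious ingroup topology: (((Gamma,Eta),(Zeta,Beta)),Alpha).
Alpha is sister to the clade containing all other ingroup taxa, so it is the earliest-diverging (most basal) ingroup lineage.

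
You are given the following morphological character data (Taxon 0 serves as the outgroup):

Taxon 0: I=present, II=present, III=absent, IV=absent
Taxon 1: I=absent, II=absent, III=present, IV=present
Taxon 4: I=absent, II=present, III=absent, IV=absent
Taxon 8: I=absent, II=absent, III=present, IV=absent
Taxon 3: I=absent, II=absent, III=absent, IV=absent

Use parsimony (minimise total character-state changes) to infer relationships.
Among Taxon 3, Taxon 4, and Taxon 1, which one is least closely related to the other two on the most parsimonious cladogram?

Character polarity is set by the outgroup: the derived state is whichever differs from the outgroup's state, so for I, II the derived state is 'absent', and for the remaining characters it is 'present'.
All ingroup taxa share the derived state 'absent' for I; it defines the ingroup but does not resolve relationships within it.
II: derived state 'absent' in Taxon 1, Taxon 3, and Taxon 8 only — synapomorphy for {Taxon 1, Taxon 3, Taxon 8}.
Only Taxon 1 and Taxon 8 show the derived state 'present' for III, supporting them as a clade.
IV: derived state 'present' in Taxon 1 only — an autapomorphy, so it tells us nothing about relationships among taxa.
Most parsimonious ingroup topology: (((Taxon 1,Taxon 8),Taxon 3),Taxon 4).
Taxon 1 and Taxon 3 share a more recent common ancestor with each other than either does with Taxon 4, so Taxon 4 is the least closely related of the three.

Taxon 4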